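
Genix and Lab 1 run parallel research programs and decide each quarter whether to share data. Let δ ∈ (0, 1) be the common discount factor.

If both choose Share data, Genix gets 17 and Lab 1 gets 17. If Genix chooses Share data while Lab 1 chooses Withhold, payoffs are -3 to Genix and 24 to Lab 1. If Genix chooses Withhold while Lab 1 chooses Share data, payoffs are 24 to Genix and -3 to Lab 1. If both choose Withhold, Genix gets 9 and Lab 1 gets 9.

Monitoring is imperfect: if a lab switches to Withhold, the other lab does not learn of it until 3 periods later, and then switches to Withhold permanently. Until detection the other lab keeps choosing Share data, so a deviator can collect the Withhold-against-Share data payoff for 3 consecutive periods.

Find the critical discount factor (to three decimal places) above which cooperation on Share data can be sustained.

Deviating for the 3 undetected periods gains 24−17 = 7 per period over cooperation, then loses 17−9 = 8 per period forever once punishment starts.
Gain: 7(1 + δ + … + δ^2); loss: 8·δ^3/(1−δ).
No profitable deviation ⇔ 7(1−δ^3) ≤ 8·δ^3, i.e. δ^3 ≥ 7/(7+8) = 7/15.
Hence δ ≥ (7/15)^(1/3) ≈ 0.776.

0.776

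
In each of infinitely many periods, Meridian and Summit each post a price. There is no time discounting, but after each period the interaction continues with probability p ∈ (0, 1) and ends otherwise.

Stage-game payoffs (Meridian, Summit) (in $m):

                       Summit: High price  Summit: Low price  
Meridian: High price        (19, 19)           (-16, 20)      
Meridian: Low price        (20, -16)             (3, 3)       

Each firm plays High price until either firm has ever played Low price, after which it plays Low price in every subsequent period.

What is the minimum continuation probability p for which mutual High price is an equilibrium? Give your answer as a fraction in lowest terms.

1/17

Expected cooperation value is 19 + p·19 + p²·19 + … = 19/(1−p); deviation gives 20 + p·3/(1−p).
19 ≥ 20(1−p) + 3p ⇒ 17p ≥ 1 ⇒ p ≥ 1/17.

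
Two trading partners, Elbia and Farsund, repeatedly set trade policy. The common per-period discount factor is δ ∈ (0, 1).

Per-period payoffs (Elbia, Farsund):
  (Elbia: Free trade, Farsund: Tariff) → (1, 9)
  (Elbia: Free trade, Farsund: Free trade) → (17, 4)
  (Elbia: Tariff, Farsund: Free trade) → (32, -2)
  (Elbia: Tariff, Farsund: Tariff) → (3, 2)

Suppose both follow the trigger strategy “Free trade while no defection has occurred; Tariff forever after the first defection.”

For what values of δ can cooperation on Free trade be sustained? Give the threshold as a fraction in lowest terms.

5/7

For Elbia: deviation gain 32−17 = 15, per-period punishment loss 17−3 = 14. IC gives δ ≥ 15/29.
For Farsund: gain 5, loss 2 per period, so δ ≥ 5/7.
The tighter constraint is Farsund's, so cooperation needs δ ≥ 5/7.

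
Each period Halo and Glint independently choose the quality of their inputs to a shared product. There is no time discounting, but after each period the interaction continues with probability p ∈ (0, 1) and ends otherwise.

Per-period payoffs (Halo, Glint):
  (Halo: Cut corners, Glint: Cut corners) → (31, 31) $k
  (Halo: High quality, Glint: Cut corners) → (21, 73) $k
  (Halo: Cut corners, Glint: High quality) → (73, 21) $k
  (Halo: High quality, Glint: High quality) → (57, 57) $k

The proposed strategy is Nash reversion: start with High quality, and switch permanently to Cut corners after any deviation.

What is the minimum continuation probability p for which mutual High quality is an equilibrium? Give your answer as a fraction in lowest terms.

8/21

Expected cooperation value is 57 + p·57 + p²·57 + … = 57/(1−p); deviation gives 73 + p·31/(1−p).
57 ≥ 73(1−p) + 31p ⇒ 42p ≥ 16 ⇒ p ≥ 16/42 = 8/21.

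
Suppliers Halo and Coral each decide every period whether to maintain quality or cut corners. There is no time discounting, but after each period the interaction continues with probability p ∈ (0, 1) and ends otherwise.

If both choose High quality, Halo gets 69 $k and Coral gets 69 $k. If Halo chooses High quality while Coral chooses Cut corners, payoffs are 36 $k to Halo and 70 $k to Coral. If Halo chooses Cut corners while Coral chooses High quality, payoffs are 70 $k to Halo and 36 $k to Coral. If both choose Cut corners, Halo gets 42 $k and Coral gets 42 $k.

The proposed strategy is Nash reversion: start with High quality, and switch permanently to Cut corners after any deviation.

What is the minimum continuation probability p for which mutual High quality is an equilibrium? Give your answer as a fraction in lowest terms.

Expected cooperation value is 69 + p·69 + p²·69 + … = 69/(1−p); deviation gives 70 + p·42/(1−p).
69 ≥ 70(1−p) + 42p ⇒ 28p ≥ 1 ⇒ p ≥ 1/28.

1/28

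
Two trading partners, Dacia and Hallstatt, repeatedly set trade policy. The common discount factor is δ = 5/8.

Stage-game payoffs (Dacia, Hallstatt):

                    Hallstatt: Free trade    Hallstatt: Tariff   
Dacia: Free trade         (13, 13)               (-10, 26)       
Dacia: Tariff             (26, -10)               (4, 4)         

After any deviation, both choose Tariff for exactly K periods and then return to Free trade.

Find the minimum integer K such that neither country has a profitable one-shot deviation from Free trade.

5

IC: δ(1−δ^K)/(1−δ) ≥ (26−13)/(13−4) = 13/9.
With δ = 5/8: need 1 − δ^K ≥ 13/9·(1−5/8)/(5/8), i.e. δ^K ≤ 0.1333.
Since (5/8)^4 = 0.1526 and (5/8)^5 = 0.0954, the smallest such K is 5.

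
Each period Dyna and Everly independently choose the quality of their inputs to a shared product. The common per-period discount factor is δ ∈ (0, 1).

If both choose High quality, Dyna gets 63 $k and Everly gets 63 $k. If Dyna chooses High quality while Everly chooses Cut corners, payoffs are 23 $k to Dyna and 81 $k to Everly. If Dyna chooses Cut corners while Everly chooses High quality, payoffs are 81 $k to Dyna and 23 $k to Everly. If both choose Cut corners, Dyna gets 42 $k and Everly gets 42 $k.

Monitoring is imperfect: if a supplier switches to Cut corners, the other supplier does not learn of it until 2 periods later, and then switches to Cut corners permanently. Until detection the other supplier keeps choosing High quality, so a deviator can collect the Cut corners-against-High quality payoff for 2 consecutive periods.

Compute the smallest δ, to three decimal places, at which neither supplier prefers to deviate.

Deviating for the 2 undetected periods gains 81−63 = 18 per period over cooperation, then loses 63−42 = 21 per period forever once punishment starts.
Gain: 18(1 + δ + … + δ^1); loss: 21·δ^2/(1−δ).
No profitable deviation ⇔ 18(1−δ^2) ≤ 21·δ^2, i.e. δ^2 ≥ 18/(18+21) = 6/13.
Hence δ ≥ (6/13)^(1/2) ≈ 0.679.

0.679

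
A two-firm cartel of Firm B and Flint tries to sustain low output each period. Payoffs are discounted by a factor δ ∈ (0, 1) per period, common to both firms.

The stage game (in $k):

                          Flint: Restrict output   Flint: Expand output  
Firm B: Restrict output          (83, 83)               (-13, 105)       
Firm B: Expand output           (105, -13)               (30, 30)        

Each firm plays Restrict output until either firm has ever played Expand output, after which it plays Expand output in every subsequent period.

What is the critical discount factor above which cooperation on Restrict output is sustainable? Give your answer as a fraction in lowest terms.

83/(1−δ) ≥ 105 + 30δ/(1−δ)
83 ≥ 105 − 75δ
δ ≥ 22/75.

22/75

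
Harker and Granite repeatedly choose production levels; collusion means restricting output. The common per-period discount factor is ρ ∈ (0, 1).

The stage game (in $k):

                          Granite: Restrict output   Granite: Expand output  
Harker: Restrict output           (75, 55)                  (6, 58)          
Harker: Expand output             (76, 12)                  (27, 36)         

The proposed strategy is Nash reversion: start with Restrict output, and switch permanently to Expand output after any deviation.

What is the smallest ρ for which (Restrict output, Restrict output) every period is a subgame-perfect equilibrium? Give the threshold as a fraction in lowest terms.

3/22

Harker: cooperation gives 75 each period; deviation gives 76 once then 27 forever.
  75/(1−ρ) ≥ 76 + 27ρ/(1−ρ) ⇒ ρ ≥ 1/49.
Granite: cooperation gives 55 each period; deviation gives 58 once then 36 forever.
  ρ ≥ 3/22.
Both must hold, so the binding constraint is Granite's: ρ ≥ 3/22.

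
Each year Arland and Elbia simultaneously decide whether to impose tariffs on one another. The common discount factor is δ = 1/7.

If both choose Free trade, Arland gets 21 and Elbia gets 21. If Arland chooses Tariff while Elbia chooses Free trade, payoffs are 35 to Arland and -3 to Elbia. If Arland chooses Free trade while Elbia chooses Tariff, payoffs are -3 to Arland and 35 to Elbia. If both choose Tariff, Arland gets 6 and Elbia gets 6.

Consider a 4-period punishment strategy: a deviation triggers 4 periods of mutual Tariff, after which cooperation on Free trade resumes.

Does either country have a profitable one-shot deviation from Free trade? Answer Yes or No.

A one-shot deviation gives 35 now, then 6 for 4 periods, then back to 21.
Gain from deviating: (35−21) today; loss: (21−6) in each of the next 4 periods.
No-deviation condition: (21−6)(δ+…+δ^4) ≥ 35−21, i.e. δ+…+δ^4 ≥ 14/15.
At δ = 1/7: δ+…+δ^4 = 0.1666 < 0.9333.
So cooperation is not sustainable.

Yes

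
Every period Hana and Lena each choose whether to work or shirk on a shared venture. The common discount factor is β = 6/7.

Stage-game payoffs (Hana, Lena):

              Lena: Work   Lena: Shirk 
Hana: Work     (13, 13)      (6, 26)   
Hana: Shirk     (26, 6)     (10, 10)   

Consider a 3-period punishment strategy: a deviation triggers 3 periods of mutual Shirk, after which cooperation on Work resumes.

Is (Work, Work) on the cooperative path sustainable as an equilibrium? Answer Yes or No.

No

A one-shot deviation gives 26 now, then 10 for 3 periods, then back to 13.
Gain from deviating: (26−13) today; loss: (13−10) in each of the next 3 periods.
No-deviation condition: (13−10)(β+…+β^3) ≥ 26−13, i.e. β+…+β^3 ≥ 13/3.
At β = 6/7: β+…+β^3 = 2.2216 < 4.3333.
So cooperation is not sustainable.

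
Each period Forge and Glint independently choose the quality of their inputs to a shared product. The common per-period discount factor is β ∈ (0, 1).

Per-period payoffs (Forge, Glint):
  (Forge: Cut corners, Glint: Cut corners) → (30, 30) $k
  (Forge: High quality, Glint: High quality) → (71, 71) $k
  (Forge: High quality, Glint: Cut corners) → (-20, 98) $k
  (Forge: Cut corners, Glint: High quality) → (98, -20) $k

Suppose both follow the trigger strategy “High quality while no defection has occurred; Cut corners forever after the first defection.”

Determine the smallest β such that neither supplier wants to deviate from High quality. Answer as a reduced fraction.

Cooperation forever yields 71 each period: 71/(1−β).
Deviating yields 98 once, then 30 forever: 98 + 30β/(1−β).
No profitable deviation requires 71/(1−β) ≥ 98 + 30β/(1−β).
Multiplying by (1−β): 71 ≥ 98(1−β) + 30β = 98 − 68β.
So 68β ≥ 27, i.e. β ≥ 27/68.

27/68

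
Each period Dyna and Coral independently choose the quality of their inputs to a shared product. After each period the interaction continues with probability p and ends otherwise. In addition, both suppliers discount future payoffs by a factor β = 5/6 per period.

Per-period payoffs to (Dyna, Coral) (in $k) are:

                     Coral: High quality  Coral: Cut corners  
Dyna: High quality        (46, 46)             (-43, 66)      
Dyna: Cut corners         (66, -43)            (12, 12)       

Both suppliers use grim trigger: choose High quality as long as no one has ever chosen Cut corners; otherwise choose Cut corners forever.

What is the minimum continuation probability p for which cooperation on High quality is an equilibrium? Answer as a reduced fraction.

Expected continuation weight on next period's payoff is β·p = 5/6·p, which plays the role of the discount factor.
Cooperation requires 5/6·p ≥ (66−46)/(66−12) = 10/27, hence p ≥ 4/9.

4/9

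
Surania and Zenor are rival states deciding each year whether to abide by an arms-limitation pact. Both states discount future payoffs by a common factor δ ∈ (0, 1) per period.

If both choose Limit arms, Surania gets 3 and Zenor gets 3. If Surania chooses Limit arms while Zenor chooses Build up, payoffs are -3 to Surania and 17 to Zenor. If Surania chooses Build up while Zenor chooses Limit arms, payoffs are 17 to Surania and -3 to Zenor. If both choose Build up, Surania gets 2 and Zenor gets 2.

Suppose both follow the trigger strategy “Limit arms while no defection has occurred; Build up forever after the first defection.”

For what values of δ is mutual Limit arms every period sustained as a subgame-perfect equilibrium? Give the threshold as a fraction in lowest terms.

14/15

Cooperation forever yields 3 each period: 3/(1−δ).
Deviating yields 17 once, then 2 forever: 17 + 2δ/(1−δ).
No profitable deviation requires 3/(1−δ) ≥ 17 + 2δ/(1−δ).
Multiplying by (1−δ): 3 ≥ 17(1−δ) + 2δ = 17 − 15δ.
So 15δ ≥ 14, i.e. δ ≥ 14/15.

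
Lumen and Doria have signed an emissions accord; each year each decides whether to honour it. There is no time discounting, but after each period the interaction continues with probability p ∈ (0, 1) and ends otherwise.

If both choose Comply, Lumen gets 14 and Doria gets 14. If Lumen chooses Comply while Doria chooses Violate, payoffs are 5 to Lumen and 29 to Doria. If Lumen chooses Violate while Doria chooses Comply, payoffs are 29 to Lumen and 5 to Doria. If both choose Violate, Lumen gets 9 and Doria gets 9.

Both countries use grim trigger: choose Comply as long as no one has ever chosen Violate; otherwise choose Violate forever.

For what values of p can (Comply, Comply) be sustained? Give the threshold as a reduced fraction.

3/4

With no time discounting, the continuation probability p plays the role of the discount factor.
Grim-trigger IC: 14/(1−p) ≥ 29 + 9p/(1−p) ⇒ p ≥ (29−14)/(29−9) = 3/4.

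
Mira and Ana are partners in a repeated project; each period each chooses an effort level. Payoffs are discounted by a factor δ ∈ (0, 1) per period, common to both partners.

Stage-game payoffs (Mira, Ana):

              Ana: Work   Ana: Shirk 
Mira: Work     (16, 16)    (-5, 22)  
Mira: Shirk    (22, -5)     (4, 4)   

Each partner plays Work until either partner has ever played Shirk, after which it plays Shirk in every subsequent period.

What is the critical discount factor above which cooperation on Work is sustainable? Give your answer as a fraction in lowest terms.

One-period gain from deviating is 22 − 16 = 6. The loss is 16 − 4 = 12 in every subsequent period, with present value 12·δ/(1−δ).
Deviation is unprofitable when 12·δ/(1−δ) ≥ 6, i.e. δ/(1−δ) ≥ 1/2.
Equivalently δ ≥ 6/(6+12) = 1/3.

1/3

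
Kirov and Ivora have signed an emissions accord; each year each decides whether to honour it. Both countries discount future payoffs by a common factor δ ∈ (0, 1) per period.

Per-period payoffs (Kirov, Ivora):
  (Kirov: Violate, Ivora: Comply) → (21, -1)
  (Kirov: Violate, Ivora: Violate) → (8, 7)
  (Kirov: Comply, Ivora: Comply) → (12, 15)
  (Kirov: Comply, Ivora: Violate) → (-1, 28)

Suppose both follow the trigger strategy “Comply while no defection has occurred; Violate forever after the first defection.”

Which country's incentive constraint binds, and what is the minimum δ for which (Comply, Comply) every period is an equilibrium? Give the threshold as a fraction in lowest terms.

Kirov; δ ≥ 9/13

Kirov: cooperation gives 12 each period; deviation gives 21 once then 8 forever.
  12/(1−δ) ≥ 21 + 8δ/(1−δ) ⇒ δ ≥ 9/13.
Ivora: cooperation gives 15 each period; deviation gives 28 once then 7 forever.
  δ ≥ 13/21.
Both must hold, so the binding constraint is Kirov's: δ ≥ 9/13.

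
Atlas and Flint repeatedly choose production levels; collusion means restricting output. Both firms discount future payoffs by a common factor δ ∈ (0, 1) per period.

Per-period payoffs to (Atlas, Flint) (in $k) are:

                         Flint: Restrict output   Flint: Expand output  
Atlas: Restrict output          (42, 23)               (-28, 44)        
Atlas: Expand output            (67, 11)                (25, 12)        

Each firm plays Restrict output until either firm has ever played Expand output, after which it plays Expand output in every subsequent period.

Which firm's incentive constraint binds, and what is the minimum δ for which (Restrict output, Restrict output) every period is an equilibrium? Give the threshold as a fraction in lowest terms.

For Atlas: deviation gain 67−42 = 25, per-period punishment loss 42−25 = 17. IC gives δ ≥ 25/42.
For Flint: gain 21, loss 11 per period, so δ ≥ 21/32.
The tighter constraint is Flint's, so cooperation needs δ ≥ 21/32.

Flint; δ ≥ 21/32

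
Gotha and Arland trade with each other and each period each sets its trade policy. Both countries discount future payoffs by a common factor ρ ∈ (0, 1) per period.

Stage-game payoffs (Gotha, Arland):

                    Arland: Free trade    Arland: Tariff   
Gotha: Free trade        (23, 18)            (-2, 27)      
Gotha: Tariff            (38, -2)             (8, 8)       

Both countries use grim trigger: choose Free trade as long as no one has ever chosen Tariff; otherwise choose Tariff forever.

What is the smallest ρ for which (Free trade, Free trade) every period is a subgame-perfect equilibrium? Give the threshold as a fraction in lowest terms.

Gotha's threshold: (38−23)/(38−8) = 1/2.
Arland's threshold: (27−18)/(27−8) = 9/19.
1/2 > 9/19, so Gotha binds and ρ* = 1/2.

1/2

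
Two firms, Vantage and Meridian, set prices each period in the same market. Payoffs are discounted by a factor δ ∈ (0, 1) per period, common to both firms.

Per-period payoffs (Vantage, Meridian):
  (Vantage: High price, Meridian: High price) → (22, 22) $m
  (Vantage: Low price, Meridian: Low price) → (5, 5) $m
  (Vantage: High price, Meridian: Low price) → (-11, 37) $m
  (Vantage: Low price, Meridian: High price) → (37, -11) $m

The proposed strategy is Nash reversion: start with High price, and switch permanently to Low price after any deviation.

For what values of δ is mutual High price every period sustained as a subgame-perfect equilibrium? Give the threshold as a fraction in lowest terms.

15/32

Cooperation forever yields 22 each period: 22/(1−δ).
Deviating yields 37 once, then 5 forever: 37 + 5δ/(1−δ).
No profitable deviation requires 22/(1−δ) ≥ 37 + 5δ/(1−δ).
Multiplying by (1−δ): 22 ≥ 37(1−δ) + 5δ = 37 − 32δ.
So 32δ ≥ 15, i.e. δ ≥ 15/32.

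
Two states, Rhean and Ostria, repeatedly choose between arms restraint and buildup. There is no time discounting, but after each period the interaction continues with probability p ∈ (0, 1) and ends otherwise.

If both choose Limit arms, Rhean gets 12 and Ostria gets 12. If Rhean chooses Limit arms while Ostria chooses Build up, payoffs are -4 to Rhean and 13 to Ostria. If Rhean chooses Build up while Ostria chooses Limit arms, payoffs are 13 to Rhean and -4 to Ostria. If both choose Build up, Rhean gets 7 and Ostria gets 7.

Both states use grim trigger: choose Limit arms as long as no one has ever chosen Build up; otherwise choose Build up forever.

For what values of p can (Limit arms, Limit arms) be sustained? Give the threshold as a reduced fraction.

1/6

With no time discounting, the continuation probability p plays the role of the discount factor.
Grim-trigger IC: 12/(1−p) ≥ 13 + 7p/(1−p) ⇒ p ≥ (13−12)/(13−7) = 1/6.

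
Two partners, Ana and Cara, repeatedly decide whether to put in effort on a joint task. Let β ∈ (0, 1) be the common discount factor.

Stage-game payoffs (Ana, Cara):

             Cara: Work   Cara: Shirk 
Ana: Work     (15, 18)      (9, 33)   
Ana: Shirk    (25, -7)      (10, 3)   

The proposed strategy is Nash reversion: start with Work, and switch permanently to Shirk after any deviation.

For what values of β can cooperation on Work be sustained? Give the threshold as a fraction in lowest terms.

2/3

For Ana: deviation gain 25−15 = 10, per-period punishment loss 15−10 = 5. IC gives β ≥ 10/15 = 2/3.
For Cara: gain 15, loss 15 per period, so β ≥ 15/30 = 1/2.
The tighter constraint is Ana's, so cooperation needs β ≥ 2/3.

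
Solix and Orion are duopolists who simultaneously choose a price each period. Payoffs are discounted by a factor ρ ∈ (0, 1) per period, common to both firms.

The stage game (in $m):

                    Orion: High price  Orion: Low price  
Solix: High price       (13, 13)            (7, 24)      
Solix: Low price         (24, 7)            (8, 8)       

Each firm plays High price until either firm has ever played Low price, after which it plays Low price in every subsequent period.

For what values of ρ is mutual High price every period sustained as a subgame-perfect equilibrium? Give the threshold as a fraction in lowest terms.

11/16

One-period gain from deviating is 24 − 13 = 11. The loss is 13 − 8 = 5 in every subsequent period, with present value 5·ρ/(1−ρ).
Deviation is unprofitable when 5·ρ/(1−ρ) ≥ 11, i.e. ρ/(1−ρ) ≥ 11/5.
Equivalently ρ ≥ 11/(11+5) = 11/16.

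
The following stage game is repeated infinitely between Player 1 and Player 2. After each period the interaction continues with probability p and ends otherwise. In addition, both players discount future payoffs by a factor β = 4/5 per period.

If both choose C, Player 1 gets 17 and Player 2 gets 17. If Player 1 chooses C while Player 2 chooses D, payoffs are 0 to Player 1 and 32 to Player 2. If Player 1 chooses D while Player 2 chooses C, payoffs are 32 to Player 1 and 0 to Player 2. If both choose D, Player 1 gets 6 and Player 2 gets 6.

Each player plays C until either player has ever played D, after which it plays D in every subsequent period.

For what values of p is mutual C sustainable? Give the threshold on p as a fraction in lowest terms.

75/104

Expected continuation weight on next period's payoff is β·p = 4/5·p, which plays the role of the discount factor.
Cooperation requires 4/5·p ≥ (32−17)/(32−6) = 15/26, hence p ≥ 75/104.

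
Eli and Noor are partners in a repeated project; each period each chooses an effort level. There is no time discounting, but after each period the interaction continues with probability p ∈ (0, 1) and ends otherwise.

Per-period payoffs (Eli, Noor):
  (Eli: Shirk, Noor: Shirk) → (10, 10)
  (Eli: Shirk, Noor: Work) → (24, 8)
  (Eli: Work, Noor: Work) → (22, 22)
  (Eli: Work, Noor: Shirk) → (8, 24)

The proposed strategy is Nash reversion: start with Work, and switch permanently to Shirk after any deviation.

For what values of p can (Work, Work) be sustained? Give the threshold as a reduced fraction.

1/7

Expected cooperation value is 22 + p·22 + p²·22 + … = 22/(1−p); deviation gives 24 + p·10/(1−p).
22 ≥ 24(1−p) + 10p ⇒ 14p ≥ 2 ⇒ p ≥ 2/14 = 1/7.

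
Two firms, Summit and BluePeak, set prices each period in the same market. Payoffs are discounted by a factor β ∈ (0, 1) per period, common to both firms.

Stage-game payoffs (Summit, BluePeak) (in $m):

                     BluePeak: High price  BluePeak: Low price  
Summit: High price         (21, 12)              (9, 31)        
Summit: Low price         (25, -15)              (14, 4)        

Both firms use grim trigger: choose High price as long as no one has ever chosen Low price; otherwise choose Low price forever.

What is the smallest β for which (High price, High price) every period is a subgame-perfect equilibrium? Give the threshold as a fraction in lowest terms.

Summit's threshold: (25−21)/(25−14) = 4/11.
BluePeak's threshold: (31−12)/(31−4) = 19/27.
4/11 < 19/27, so BluePeak binds and β* = 19/27.

19/27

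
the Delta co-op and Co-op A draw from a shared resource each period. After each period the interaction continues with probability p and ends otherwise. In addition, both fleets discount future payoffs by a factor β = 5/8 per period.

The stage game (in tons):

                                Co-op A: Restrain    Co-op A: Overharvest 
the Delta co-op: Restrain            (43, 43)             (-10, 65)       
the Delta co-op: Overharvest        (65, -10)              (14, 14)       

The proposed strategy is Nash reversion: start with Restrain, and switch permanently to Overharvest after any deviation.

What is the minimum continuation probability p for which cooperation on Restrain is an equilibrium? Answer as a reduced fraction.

Expected continuation weight on next period's payoff is β·p = 5/8·p, which plays the role of the discount factor.
Cooperation requires 5/8·p ≥ (65−43)/(65−14) = 22/51, hence p ≥ 176/255.

176/255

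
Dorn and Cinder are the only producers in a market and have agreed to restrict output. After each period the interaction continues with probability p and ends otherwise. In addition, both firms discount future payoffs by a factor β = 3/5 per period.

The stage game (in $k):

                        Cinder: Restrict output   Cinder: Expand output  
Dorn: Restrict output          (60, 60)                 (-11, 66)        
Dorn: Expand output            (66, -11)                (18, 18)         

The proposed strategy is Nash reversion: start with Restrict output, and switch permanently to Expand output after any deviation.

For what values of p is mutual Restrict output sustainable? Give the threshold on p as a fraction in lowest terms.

5/24

With continuation probability p and discount β, the effective per-period discount factor is βp.
Grim-trigger IC: βp ≥ (66−60)/(66−18) = 1/8.
So p ≥ (1/8)/(3/5) = 5/24.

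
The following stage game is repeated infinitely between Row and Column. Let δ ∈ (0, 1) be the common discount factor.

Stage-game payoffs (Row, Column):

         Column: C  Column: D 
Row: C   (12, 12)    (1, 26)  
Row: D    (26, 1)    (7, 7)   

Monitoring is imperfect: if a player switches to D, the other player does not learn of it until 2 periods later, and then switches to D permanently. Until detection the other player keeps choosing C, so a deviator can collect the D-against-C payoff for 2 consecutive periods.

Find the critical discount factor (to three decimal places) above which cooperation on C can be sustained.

Deviating for the 2 undetected periods gains 26−12 = 14 per period over cooperation, then loses 12−7 = 5 per period forever once punishment starts.
Gain: 14(1 + δ + … + δ^1); loss: 5·δ^2/(1−δ).
No profitable deviation ⇔ 14(1−δ^2) ≤ 5·δ^2, i.e. δ^2 ≥ 14/(14+5) = 14/19.
Hence δ ≥ (14/19)^(1/2) ≈ 0.858.

0.858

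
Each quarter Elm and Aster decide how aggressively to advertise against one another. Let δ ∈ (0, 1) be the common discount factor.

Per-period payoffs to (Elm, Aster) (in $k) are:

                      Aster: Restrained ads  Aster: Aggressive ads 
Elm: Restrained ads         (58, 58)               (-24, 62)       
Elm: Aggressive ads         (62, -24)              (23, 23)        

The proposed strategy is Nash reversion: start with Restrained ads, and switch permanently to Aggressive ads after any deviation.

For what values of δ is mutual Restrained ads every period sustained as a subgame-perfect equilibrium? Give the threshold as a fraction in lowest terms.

4/39

58/(1−δ) ≥ 62 + 23δ/(1−δ)
58 ≥ 62 − 39δ
δ ≥ 4/39.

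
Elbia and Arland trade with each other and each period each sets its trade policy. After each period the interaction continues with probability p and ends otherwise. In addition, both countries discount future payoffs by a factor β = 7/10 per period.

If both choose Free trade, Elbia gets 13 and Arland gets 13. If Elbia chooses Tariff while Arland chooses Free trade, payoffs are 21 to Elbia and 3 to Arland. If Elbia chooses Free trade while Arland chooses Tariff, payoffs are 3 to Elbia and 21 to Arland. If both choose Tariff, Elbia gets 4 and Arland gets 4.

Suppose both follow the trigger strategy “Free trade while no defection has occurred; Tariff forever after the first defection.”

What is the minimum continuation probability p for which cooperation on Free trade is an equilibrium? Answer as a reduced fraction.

Expected continuation weight on next period's payoff is β·p = 7/10·p, which plays the role of the discount factor.
Cooperation requires 7/10·p ≥ (21−13)/(21−4) = 8/17, hence p ≥ 80/119.

80/119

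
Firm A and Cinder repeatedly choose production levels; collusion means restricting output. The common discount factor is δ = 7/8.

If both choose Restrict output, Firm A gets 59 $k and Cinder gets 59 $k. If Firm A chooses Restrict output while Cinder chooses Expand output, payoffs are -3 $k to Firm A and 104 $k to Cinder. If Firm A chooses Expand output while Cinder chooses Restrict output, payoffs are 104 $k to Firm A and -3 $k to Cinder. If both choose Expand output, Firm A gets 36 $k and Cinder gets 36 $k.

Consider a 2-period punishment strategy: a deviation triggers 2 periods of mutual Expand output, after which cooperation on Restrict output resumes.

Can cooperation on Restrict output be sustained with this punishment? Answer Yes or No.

Comparing payoff streams over the 3 periods until play realigns: cooperate → 59(1+δ+…+δ^2); deviate → 104 + 36(δ+…+δ^2).
Cooperation is sustained iff (59−36)(δ+…+δ^2) ≥ 104−59.
δ+…+δ^2 = 7/8·(1−(7/8)^2)/(1−7/8) = 1.6406, and (104−59)/(59−36) = 1.9565.
1.6406 < 1.9565, so cooperation is not sustainable.

No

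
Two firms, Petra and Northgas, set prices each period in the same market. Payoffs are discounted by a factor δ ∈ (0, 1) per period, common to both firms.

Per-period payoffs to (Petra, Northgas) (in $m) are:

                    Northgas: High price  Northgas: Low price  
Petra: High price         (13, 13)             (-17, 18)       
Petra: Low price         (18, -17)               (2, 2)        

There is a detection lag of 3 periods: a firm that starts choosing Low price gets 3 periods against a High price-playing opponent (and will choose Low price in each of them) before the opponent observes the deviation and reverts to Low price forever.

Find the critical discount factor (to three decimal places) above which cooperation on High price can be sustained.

0.679

Deviating for the 3 undetected periods gains 18−13 = 5 per period over cooperation, then loses 13−2 = 11 per period forever once punishment starts.
Gain: 5(1 + δ + … + δ^2); loss: 11·δ^3/(1−δ).
No profitable deviation ⇔ 5(1−δ^3) ≤ 11·δ^3, i.e. δ^3 ≥ 5/(5+11) = 5/16.
Hence δ ≥ (5/16)^(1/3) ≈ 0.679.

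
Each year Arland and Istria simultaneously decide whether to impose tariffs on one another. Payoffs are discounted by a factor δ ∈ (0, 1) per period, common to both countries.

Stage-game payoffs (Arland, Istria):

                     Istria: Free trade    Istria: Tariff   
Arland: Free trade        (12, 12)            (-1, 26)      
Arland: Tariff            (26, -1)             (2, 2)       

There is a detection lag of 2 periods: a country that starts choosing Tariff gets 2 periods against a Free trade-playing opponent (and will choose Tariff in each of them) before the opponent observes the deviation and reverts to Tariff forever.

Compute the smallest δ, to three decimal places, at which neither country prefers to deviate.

0.764

A deviator earns 26 for 2 periods, then 2 forever; cooperating earns 12 forever. Multiplying the IC by (1−δ):
12 ≥ 26(1−δ^2) + 2δ^2, so 24·δ^2 ≥ 14 and δ^2 ≥ 7/12.
δ ≥ (7/12)^(1/2) ≈ 0.764.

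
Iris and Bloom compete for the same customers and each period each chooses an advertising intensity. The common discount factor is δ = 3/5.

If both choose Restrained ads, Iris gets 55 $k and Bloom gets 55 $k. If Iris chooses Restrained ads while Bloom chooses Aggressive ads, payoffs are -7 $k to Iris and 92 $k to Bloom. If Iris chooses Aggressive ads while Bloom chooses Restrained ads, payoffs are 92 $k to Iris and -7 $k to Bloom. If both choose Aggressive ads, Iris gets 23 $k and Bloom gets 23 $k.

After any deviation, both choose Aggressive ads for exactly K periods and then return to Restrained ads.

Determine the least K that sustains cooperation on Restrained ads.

3

IC: δ(1−δ^K)/(1−δ) ≥ (92−55)/(55−23) = 37/32.
With δ = 3/5: need 1 − δ^K ≥ 37/32·(1−3/5)/(3/5), i.e. δ^K ≤ 0.2292.
Since (3/5)^2 = 0.3600 and (3/5)^3 = 0.2160, the smallest such K is 3.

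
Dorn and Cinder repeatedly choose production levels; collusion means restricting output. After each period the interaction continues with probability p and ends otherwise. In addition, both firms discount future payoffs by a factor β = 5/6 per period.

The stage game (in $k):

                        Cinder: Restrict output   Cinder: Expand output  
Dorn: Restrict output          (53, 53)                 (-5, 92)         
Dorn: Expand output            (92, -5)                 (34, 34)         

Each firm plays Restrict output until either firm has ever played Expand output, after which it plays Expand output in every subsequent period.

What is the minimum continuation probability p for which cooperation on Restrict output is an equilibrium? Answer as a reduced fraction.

117/145

With continuation probability p and discount β, the effective per-period discount factor is βp.
Grim-trigger IC: βp ≥ (92−53)/(92−34) = 39/58.
So p ≥ (39/58)/(5/6) = 117/145.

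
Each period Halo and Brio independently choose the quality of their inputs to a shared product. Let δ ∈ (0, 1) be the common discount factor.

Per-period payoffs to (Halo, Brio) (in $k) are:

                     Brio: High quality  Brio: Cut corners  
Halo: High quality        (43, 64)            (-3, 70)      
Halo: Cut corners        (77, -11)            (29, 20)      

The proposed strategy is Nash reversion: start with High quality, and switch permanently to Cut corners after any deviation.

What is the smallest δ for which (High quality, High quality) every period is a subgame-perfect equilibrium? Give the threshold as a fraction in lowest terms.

17/24

Halo's threshold: (77−43)/(77−29) = 17/24.
Brio's threshold: (70−64)/(70−20) = 3/25.
17/24 > 3/25, so Halo binds and δ* = 17/24.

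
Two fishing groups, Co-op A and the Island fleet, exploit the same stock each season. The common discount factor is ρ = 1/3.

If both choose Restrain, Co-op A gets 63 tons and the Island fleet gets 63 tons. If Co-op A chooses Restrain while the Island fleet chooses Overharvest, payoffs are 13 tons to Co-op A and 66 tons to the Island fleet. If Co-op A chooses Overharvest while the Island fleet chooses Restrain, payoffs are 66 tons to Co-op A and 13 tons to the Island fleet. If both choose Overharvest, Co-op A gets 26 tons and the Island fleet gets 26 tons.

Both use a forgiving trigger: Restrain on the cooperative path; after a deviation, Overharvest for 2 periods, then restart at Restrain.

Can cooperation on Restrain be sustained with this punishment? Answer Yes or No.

IC: ρ+…+ρ^2 ≥ (66−63)/(63−26) = 3/37.
At ρ = 1/3: partial sum = 0.4444 ≥ 0.0811. Cooperation sustainable.

Yes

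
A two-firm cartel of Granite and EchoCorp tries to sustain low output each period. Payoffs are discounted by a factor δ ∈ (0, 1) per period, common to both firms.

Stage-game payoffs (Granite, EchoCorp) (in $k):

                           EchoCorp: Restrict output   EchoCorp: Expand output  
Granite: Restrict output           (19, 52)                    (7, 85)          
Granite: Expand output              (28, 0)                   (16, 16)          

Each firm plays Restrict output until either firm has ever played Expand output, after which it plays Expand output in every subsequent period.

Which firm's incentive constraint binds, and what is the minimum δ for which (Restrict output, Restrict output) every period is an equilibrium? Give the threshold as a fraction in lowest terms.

For Granite: deviation gain 28−19 = 9, per-period punishment loss 19−16 = 3. IC gives δ ≥ 9/12 = 3/4.
For EchoCorp: gain 33, loss 36 per period, so δ ≥ 33/69 = 11/23.
The tighter constraint is Granite's, so cooperation needs δ ≥ 3/4.

Granite; δ ≥ 3/4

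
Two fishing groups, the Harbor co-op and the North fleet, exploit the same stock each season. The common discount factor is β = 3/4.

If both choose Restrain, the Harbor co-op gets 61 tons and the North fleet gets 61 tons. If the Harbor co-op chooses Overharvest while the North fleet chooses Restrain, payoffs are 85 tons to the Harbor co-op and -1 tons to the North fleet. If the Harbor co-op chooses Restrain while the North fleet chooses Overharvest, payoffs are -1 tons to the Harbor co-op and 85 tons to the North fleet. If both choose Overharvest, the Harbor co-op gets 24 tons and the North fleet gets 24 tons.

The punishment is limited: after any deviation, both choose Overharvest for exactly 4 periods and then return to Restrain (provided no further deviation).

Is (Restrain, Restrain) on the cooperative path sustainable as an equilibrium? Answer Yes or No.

IC: β+…+β^4 ≥ (85−61)/(61−24) = 24/37.
At β = 3/4: partial sum = 2.0508 ≥ 0.6486. Cooperation sustainable.

Yes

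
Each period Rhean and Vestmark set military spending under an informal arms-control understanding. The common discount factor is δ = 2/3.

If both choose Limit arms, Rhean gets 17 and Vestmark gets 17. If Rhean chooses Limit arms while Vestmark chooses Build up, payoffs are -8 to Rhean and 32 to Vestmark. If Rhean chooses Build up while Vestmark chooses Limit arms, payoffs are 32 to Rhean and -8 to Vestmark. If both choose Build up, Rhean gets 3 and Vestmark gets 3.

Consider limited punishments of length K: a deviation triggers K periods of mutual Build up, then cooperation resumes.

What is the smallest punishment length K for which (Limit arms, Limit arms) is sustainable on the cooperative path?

IC: δ(1−δ^K)/(1−δ) ≥ (32−17)/(17−3) = 15/14.
With δ = 2/3: need 1 − δ^K ≥ 15/14·(1−2/3)/(2/3), i.e. δ^K ≤ 0.4643.
Since (2/3)^1 = 0.6667 and (2/3)^2 = 0.4444, the smallest such K is 2.

2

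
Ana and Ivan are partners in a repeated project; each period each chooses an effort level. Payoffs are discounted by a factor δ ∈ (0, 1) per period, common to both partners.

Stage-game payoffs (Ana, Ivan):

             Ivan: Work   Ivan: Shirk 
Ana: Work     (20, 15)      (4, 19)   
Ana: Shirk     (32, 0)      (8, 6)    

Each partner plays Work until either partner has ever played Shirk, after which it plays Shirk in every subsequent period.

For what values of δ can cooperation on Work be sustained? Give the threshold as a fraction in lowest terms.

1/2

For Ana: deviation gain 32−20 = 12, per-period punishment loss 20−8 = 12. IC gives δ ≥ 12/24 = 1/2.
For Ivan: gain 4, loss 9 per period, so δ ≥ 4/13.
The tighter constraint is Ana's, so cooperation needs δ ≥ 1/2.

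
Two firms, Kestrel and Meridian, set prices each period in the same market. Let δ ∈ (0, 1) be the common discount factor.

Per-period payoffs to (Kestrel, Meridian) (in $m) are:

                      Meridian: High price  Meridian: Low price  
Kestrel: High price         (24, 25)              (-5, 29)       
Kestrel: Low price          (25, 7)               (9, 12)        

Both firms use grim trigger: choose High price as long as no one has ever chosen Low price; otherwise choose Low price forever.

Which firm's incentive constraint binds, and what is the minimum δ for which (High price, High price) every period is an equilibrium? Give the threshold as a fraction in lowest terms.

For Kestrel: deviation gain 25−24 = 1, per-period punishment loss 24−9 = 15. IC gives δ ≥ 1/16.
For Meridian: gain 4, loss 13 per period, so δ ≥ 4/17.
The tighter constraint is Meridian's, so cooperation needs δ ≥ 4/17.

Meridian; δ ≥ 4/17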